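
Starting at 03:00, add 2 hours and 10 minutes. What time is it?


Start: 180 minutes from midnight
Add: 130 minutes
Total: 310 minutes
Hours: 310 ÷ 60 = 5 remainder 10

05:10


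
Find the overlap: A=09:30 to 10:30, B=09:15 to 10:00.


30 minutes

Meeting A: 570-630 (in minutes from midnight)
Meeting B: 555-600
Overlap start = max(570, 555) = 570
Overlap end = min(630, 600) = 600
Overlap = max(0, 600 - 570) = 30 min


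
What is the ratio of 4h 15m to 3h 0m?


17:12 (1.42)

Duration 1: 255 minutes
Duration 2: 180 minutes
Ratio = 255:180
GCD = 15
Simplified = 17:12
As a decimal: 17/12 ≈ 1.42


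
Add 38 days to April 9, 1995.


May 17, 1995

Start: April 9, 1995
Add 38 days
April 9 → May 1: 30 - 9 + 1 = 22 days (38 - 22 = 16 left)
May 1 + 16 = May 17, 1995


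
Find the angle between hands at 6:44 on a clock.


Hour hand = 6×30 + 44×0.5 = 202.0°
Minute hand = 44×6 = 264°
Difference = |202.0 - 264| = 62.0°

62.0°


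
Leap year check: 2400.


Rules: divisible by 4 AND (not by 100 OR by 400)
2400 ÷ 4 = 600 exactly → divisible by 4
2400 ÷ 100 = 24 exactly → divisible by 100
2400 ÷ 400 = 6 exactly → divisible by 400
Divisible by 400 → leap year

Yes


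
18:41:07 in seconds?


67267 seconds

Hours: 18 × 3600 = 64800
Minutes: 41 × 60 = 2460
Seconds: 7
Total = 64800 + 2460 + 7 = 67267


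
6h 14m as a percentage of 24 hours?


0.2597 (25.97%)

Total minutes: 6×60 + 14 = 374
Day = 24×60 = 1440 minutes
Fraction = 374/1440 ≈ 0.2597
As a percentage: 374/1440 × 100 ≈ 25.97%


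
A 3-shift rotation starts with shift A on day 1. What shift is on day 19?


Shifts: A, B, C
Start: A (index 0)
Day 19: (0 + 19 - 1) mod 3
= 18 mod 3
= 0
Index 0 → shift A

Shift A


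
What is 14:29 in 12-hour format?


2:29 PM

Hour: 14
14 - 12 = 2 → PM


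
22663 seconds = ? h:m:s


Hours: 22663 ÷ 3600 = 6 remainder 1063
Minutes: 1063 ÷ 60 = 17 remainder 43
Seconds: 43

6h 17m 43s


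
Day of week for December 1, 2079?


Zeller's congruence:
q=1, m=12, k=79, j=20
h = (1 + ⌊13×13/5⌋ + 79 + ⌊79/4⌋ + ⌊20/4⌋ - 2×20) mod 7
= (1 + 33 + 79 + 19 + 5 - 40) mod 7
= 97 mod 7 = 6
h=6 → Friday

Friday


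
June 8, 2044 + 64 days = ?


Start: June 8, 2044
Add 64 days
June 8 → July 1: 30 - 8 + 1 = 23 days (64 - 23 = 41 left)
July 1 → August 1: 31 - 1 + 1 = 31 days (41 - 31 = 10 left)
August 1 + 10 = August 11, 2044

August 11, 2044


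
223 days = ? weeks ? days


31 weeks 6 days

Weeks: 223 ÷ 7 = 31 remainder 6


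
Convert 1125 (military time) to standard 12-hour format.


11:25 AM

Hour: 11
11 < 12 → AM


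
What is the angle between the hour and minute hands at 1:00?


Hour hand = 1×30 + 0×0.5 = 30.0°
Minute hand = 0×6 = 0°
Difference = |30.0 - 0| = 30.0°

30.0°


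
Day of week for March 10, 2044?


Thursday

Zeller's congruence:
q=10, m=3, k=44, j=20
h = (10 + ⌊13×4/5⌋ + 44 + ⌊44/4⌋ + ⌊20/4⌋ - 2×20) mod 7
= (10 + 10 + 44 + 11 + 5 - 40) mod 7
= 40 mod 7 = 5
h=5 → Thursday


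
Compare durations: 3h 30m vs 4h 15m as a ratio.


Duration 1: 210 minutes
Duration 2: 255 minutes
Ratio = 210:255
GCD = 15
Simplified = 14:17
As a decimal: 14/17 ≈ 0.82

14:17 (0.82)


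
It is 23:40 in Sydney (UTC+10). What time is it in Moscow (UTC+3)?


Time difference = UTC+3 - UTC+10 = -7 hours
New hour = (23 -7) mod 24
= 16 mod 24 = 16
Minutes unchanged → 16:40

16:40


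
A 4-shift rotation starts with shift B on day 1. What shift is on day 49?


Shift B

Shifts: A, B, C, D
Start: B (index 1)
Day 49: (1 + 49 - 1) mod 4
= 49 mod 4
= 1
Index 1 → shift B


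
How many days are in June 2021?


30 days

Month: June (month 6)
June has 30 days


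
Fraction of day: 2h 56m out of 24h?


Total minutes: 2×60 + 56 = 176
Day = 24×60 = 1440 minutes
Fraction = 176/1440 ≈ 0.1222
As a percentage: 176/1440 × 100 ≈ 12.22%

0.1222 (12.22%)


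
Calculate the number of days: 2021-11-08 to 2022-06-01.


205 days

From November 8, 2021 to June 1, 2022
Rest of November 2021: 30 - 8 = 22
Full months: December 31, January 31, February 2022 28, March 31, April 30, May 31
Days into June 2022: 1
Total = 22 + 31 + 31 + 28 + 31 + 30 + 31 + 1 = 205 days


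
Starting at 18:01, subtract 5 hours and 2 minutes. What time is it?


Start: 1081 minutes from midnight
Subtract: 302 minutes
Remaining: 1081 - 302 = 779
Hours: 12, Minutes: 59

12:59


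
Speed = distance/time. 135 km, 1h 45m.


Distance: 135 km
Time: 1h 45m = 105 min = 105/60 = 7/4 hours
Speed = 135 ÷ (7/4) = 135 × 4 / 7 = 540/7 ≈ 77.1 km/h

77.1 km/h


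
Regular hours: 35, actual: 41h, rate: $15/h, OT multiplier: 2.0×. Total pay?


$705.00

Regular: 35h × $15 = $525.00
Overtime: 41 - 35 = 6h
OT pay: 6h × $15 × 2.0 = $180.00
Total = $525.00 + $180.00 = $705.00


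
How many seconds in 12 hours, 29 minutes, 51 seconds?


44991 seconds

Hours: 12 × 3600 = 43200
Minutes: 29 × 60 = 1740
Seconds: 51
Total = 43200 + 1740 + 51 = 44991


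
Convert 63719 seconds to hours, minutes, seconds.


Hours: 63719 ÷ 3600 = 17 remainder 2519
Minutes: 2519 ÷ 60 = 41 remainder 59
Seconds: 59

17h 41m 59s


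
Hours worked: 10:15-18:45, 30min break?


Total time = (18×60+45) - (10×60+15)
= 1125 - 615 = 510 min
Minus break: 510 - 30 = 480 min
= 8h 0m

8h 0m (480 minutes)


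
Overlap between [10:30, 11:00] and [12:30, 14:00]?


Meeting A: 630-660 (in minutes from midnight)
Meeting B: 750-840
Overlap start = max(630, 750) = 750
Overlap end = min(660, 840) = 660
Overlap = max(0, 660 - 750) = 0 min

0 minutes


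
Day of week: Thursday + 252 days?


Thursday

Start: Thursday (index 3)
(3 + 252) mod 7
= 255 mod 7
= 3
Index 3 → Thursday


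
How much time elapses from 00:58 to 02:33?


1h 35m

End time in minutes: 2×60 + 33 = 153
Start time in minutes: 0×60 + 58 = 58
Difference = 153 - 58 = 95 minutes
= 1 hours 35 minutes


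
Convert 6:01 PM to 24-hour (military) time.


Input: 6:01 PM
PM: 6 + 12 = 18

18:01


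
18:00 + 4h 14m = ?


22:14

Start: 1080 minutes from midnight
Add: 254 minutes
Total: 1334 minutes
Hours: 1334 ÷ 60 = 22 remainder 14


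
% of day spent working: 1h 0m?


Time: 60 minutes
Day: 1440 minutes
Percentage = (60/1440) × 100 ≈ 4.2%

4.2%


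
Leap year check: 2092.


Rules: divisible by 4 AND (not by 100 OR by 400)
2092 ÷ 4 = 523 exactly → divisible by 4
2092 ÷ 100 = 20 remainder 92 → not divisible by 100
Divisible by 4 but not by 100 → leap year

Yes


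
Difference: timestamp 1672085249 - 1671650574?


Difference = 1672085249 - 1671650574 = 434675 seconds
In hours: 434675 / 3600 ≈ 120.7
In days: 434675 / 86400 ≈ 5.03

434675 seconds (120.7 hours / 5.03 days)


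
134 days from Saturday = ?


Start: Saturday (index 5)
(5 + 134) mod 7
= 139 mod 7
= 6
Index 6 → Sunday

Sunday


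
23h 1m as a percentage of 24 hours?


0.9590 (95.90%)

Total minutes: 23×60 + 1 = 1381
Day = 24×60 = 1440 minutes
Fraction = 1381/1440 ≈ 0.9590
As a percentage: 1381/1440 × 100 ≈ 95.90%


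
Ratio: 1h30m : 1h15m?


Duration 1: 90 minutes
Duration 2: 75 minutes
Ratio = 90:75
GCD = 15
Simplified = 6:5
As a decimal: 6/5 = 1.20

6:5 (1.20)


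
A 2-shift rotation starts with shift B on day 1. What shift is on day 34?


Shifts: A, B
Start: B (index 1)
Day 34: (1 + 34 - 1) mod 2
= 34 mod 2
= 0
Index 0 → shift A

Shift A


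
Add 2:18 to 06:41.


08:59

Start: 401 minutes from midnight
Add: 138 minutes
Total: 539 minutes
Hours: 539 ÷ 60 = 8 remainder 59


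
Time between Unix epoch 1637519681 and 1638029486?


509805 seconds (141.6 hours / 5.90 days)

Difference = 1638029486 - 1637519681 = 509805 seconds
In hours: 509805 / 3600 ≈ 141.6
In days: 509805 / 86400 ≈ 5.90


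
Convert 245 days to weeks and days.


Weeks: 245 ÷ 7 = 35 remainder 0

35 weeks 0 days


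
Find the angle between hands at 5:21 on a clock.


Hour hand = 5×30 + 21×0.5 = 160.5°
Minute hand = 21×6 = 126°
Difference = |160.5 - 126| = 34.5°

34.5°


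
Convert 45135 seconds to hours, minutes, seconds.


12h 32m 15s

Hours: 45135 ÷ 3600 = 12 remainder 1935
Minutes: 1935 ÷ 60 = 32 remainder 15
Seconds: 15


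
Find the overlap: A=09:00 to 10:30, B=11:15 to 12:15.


Meeting A: 540-630 (in minutes from midnight)
Meeting B: 675-735
Overlap start = max(540, 675) = 675
Overlap end = min(630, 735) = 630
Overlap = max(0, 630 - 675) = 0 min

0 minutes


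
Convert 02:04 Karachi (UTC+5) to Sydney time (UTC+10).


Time difference = UTC+10 - UTC+5 = +5 hours
New hour = (2 + 5) mod 24
= 7 mod 24 = 7
Minutes unchanged → 07:04

07:04


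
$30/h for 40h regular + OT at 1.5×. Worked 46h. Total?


$1470.00

Regular: 40h × $30 = $1200.00
Overtime: 46 - 40 = 6h
OT pay: 6h × $30 × 1.5 = $270.00
Total = $1200.00 + $270.00 = $1470.00


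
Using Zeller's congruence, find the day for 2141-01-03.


Zeller's congruence:
q=3, m=13, k=40, j=21
h = (3 + ⌊13×14/5⌋ + 40 + ⌊40/4⌋ + ⌊21/4⌋ - 2×21) mod 7
= (3 + 36 + 40 + 10 + 5 - 42) mod 7
= 52 mod 7 = 3
h=3 → Tuesday

Tuesday


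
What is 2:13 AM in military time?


Input: 2:13 AM
AM hour stays: 2

02:13


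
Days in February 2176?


Month: February (month 2)
February: 28 or 29 (leap year)
2176 leap year? Yes

29 days


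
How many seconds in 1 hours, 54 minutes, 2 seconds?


Hours: 1 × 3600 = 3600
Minutes: 54 × 60 = 3240
Seconds: 2
Total = 3600 + 3240 + 2 = 6842

6842 seconds


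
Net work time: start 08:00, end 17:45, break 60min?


8h 45m (525 minutes)

Total time = (17×60+45) - (8×60+0)
= 1065 - 480 = 585 min
Minus break: 585 - 60 = 525 min
= 8h 45m


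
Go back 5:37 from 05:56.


Start: 356 minutes from midnight
Subtract: 337 minutes
Remaining: 356 - 337 = 19
Hours: 0, Minutes: 19

00:19


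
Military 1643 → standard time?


4:43 PM

Hour: 16
16 - 12 = 4 → PM


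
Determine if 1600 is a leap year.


Rules: divisible by 4 AND (not by 100 OR by 400)
1600 ÷ 4 = 400 exactly → divisible by 4
1600 ÷ 100 = 16 exactly → divisible by 100
1600 ÷ 400 = 4 exactly → divisible by 400
Divisible by 400 → leap year

Yes


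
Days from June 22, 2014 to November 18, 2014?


149 days

From June 22, 2014 to November 18, 2014
Rest of June 2014: 30 - 22 = 8
Full months: July 31, August 31, September 30, October 31
Days into November 2014: 18
Total = 8 + 31 + 31 + 30 + 31 + 18 = 149 days


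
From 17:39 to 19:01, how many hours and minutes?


1h 22m

End time in minutes: 19×60 + 1 = 1141
Start time in minutes: 17×60 + 39 = 1059
Difference = 1141 - 1059 = 82 minutes
= 1 hours 22 minutes


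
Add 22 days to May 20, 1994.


June 11, 1994

Start: May 20, 1994
Add 22 days
May 20 → June 1: 31 - 20 + 1 = 12 days (22 - 12 = 10 left)
June 1 + 10 = June 11, 1994


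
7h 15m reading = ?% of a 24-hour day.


30.2%

Time: 435 minutes
Day: 1440 minutes
Percentage = (435/1440) × 100 ≈ 30.2%


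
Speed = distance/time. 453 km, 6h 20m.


Distance: 453 km
Time: 6h 20m = 380 min = 380/60 = 19/3 hours
Speed = 453 ÷ (19/3) = 453 × 3 / 19 = 1359/19 ≈ 71.5 km/h

71.5 km/h


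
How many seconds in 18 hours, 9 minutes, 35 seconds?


65375 seconds

Hours: 18 × 3600 = 64800
Minutes: 9 × 60 = 540
Seconds: 35
Total = 64800 + 540 + 35 = 65375


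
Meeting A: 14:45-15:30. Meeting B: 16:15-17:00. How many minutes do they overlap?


0 minutes

Meeting A: 885-930 (in minutes from midnight)
Meeting B: 975-1020
Overlap start = max(885, 975) = 975
Overlap end = min(930, 1020) = 930
Overlap = max(0, 930 - 975) = 0 min


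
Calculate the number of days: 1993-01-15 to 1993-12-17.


336 days

From January 15, 1993 to December 17, 1993
Rest of January 1993: 31 - 15 = 16
Full months: February 1993 28, March 31, April 30, May 31, June 30, July 31, August 31, September 30, October 31, November 30
Days into December 1993: 17
Total = 16 + 28 + 31 + 30 + 31 + 30 + 31 + 31 + 30 + 31 + 30 + 17 = 336 days


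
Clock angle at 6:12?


Hour hand = 6×30 + 12×0.5 = 186.0°
Minute hand = 12×6 = 72°
Difference = |186.0 - 72| = 114.0°

114.0°


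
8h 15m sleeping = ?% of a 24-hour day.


Time: 495 minutes
Day: 1440 minutes
Percentage = (495/1440) × 100 ≈ 34.4%

34.4%


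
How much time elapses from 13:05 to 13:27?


0h 22m

End time in minutes: 13×60 + 27 = 807
Start time in minutes: 13×60 + 5 = 785
Difference = 807 - 785 = 22 minutes
= 0 hours 22 minutes


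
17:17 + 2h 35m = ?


Start: 1037 minutes from midnight
Add: 155 minutes
Total: 1192 minutes
Hours: 1192 ÷ 60 = 19 remainder 52

19:52


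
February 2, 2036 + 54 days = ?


March 27, 2036

Start: February 2, 2036
Add 54 days
February 2 → March 1: 29 - 2 + 1 = 28 days (54 - 28 = 26 left)
March 1 + 26 = March 27, 2036


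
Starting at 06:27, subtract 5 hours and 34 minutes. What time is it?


00:53

Start: 387 minutes from midnight
Subtract: 334 minutes
Remaining: 387 - 334 = 53
Hours: 0, Minutes: 53


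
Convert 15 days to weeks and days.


Weeks: 15 ÷ 7 = 2 remainder 1

2 weeks 1 days


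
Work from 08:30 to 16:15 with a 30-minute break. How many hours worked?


Total time = (16×60+15) - (8×60+30)
= 975 - 510 = 465 min
Minus break: 465 - 30 = 435 min
= 7h 15m

7h 15m (435 minutes)


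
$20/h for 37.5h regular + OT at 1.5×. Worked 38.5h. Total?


Regular: 37.5h × $20 = $750.00
Overtime: 38.5 - 37.5 = 1.0h
OT pay: 1.0h × $20 × 1.5 = $30.00
Total = $750.00 + $30.00 = $780.00

$780.00


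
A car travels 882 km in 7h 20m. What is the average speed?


Distance: 882 km
Time: 7h 20m = 440 min = 440/60 = 22/3 hours
Speed = 882 ÷ (22/3) = 882 × 3 / 22 = 2646/22 ≈ 120.3 km/h

120.3 km/h


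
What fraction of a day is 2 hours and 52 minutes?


Total minutes: 2×60 + 52 = 172
Day = 24×60 = 1440 minutes
Fraction = 172/1440 ≈ 0.1194
As a percentage: 172/1440 × 100 ≈ 11.94%

0.1194 (11.94%)


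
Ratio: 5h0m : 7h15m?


Duration 1: 300 minutes
Duration 2: 435 minutes
Ratio = 300:435
GCD = 15
Simplified = 20:29
As a decimal: 20/29 ≈ 0.69

20:29 (0.69)


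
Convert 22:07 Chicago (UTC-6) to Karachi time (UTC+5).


Time difference = UTC+5 - UTC-6 = +11 hours
New hour = (22 + 11) mod 24
= 33 mod 24 = 9
Minutes unchanged → 09:07; 33 ≥ 24 → next day

09:07 (next day)


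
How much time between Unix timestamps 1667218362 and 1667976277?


757915 seconds (210.5 hours / 8.77 days)

Difference = 1667976277 - 1667218362 = 757915 seconds
In hours: 757915 / 3600 ≈ 210.5
In days: 757915 / 86400 ≈ 8.77


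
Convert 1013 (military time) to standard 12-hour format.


10:13 AM

Hour: 10
10 < 12 → AM


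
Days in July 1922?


Month: July (month 7)
July has 31 days

31 days


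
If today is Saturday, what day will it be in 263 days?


Wednesday

Start: Saturday (index 5)
(5 + 263) mod 7
= 268 mod 7
= 2
Index 2 → Wednesday


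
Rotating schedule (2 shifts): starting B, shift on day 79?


Shift B

Shifts: A, B
Start: B (index 1)
Day 79: (1 + 79 - 1) mod 2
= 79 mod 2
= 1
Index 1 → shift B


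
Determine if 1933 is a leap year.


Rules: divisible by 4 AND (not by 100 OR by 400)
1933 ÷ 4 = 483 remainder 1 → not divisible by 4
Not divisible by 4 → not a leap year

No


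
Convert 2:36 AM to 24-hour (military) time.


02:36

Input: 2:36 AM
AM hour stays: 2


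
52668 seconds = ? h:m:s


Hours: 52668 ÷ 3600 = 14 remainder 2268
Minutes: 2268 ÷ 60 = 37 remainder 48
Seconds: 48

14h 37m 48s


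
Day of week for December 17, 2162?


Zeller's congruence:
q=17, m=12, k=62, j=21
h = (17 + ⌊13×13/5⌋ + 62 + ⌊62/4⌋ + ⌊21/4⌋ - 2×21) mod 7
= (17 + 33 + 62 + 15 + 5 - 42) mod 7
= 90 mod 7 = 6
h=6 → Friday

Friday


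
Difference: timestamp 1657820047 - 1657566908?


Difference = 1657820047 - 1657566908 = 253139 seconds
In hours: 253139 / 3600 ≈ 70.3
In days: 253139 / 86400 ≈ 2.93

253139 seconds (70.3 hours / 2.93 days)


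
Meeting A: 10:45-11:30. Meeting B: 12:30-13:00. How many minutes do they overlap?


0 minutes

Meeting A: 645-690 (in minutes from midnight)
Meeting B: 750-780
Overlap start = max(645, 750) = 750
Overlap end = min(690, 780) = 690
Overlap = max(0, 690 - 750) = 0 min


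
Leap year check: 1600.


Rules: divisible by 4 AND (not by 100 OR by 400)
1600 ÷ 4 = 400 exactly → divisible by 4
1600 ÷ 100 = 16 exactly → divisible by 100
1600 ÷ 400 = 4 exactly → divisible by 400
Divisible by 400 → leap year

Yes


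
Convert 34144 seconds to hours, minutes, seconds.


Hours: 34144 ÷ 3600 = 9 remainder 1744
Minutes: 1744 ÷ 60 = 29 remainder 4
Seconds: 4

9h 29m 4s


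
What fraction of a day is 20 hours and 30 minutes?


Total minutes: 20×60 + 30 = 1230
Day = 24×60 = 1440 minutes
Fraction = 1230/1440 ≈ 0.8542
As a percentage: 1230/1440 × 100 ≈ 85.42%

0.8542 (85.42%)


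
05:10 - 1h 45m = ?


03:25

Start: 310 minutes from midnight
Subtract: 105 minutes
Remaining: 310 - 105 = 205
Hours: 3, Minutes: 25


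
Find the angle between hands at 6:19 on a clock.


75.5°

Hour hand = 6×30 + 19×0.5 = 189.5°
Minute hand = 19×6 = 114°
Difference = |189.5 - 114| = 75.5°


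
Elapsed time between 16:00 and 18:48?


2h 48m

End time in minutes: 18×60 + 48 = 1128
Start time in minutes: 16×60 + 0 = 960
Difference = 1128 - 960 = 168 minutes
= 2 hours 48 minutes


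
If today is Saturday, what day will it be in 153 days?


Friday

Start: Saturday (index 5)
(5 + 153) mod 7
= 158 mod 7
= 4
Index 4 → Friday


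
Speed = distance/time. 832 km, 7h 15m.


Distance: 832 km
Time: 7h 15m = 435 min = 435/60 = 29/4 hours
Speed = 832 ÷ (29/4) = 832 × 4 / 29 = 3328/29 ≈ 114.8 km/h

114.8 km/h


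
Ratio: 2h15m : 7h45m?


9:31 (0.29)

Duration 1: 135 minutes
Duration 2: 465 minutes
Ratio = 135:465
GCD = 15
Simplified = 9:31
As a decimal: 9/31 ≈ 0.29


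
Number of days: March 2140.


Month: March (month 3)
March has 31 days

31 days


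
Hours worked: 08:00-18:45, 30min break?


10h 15m (615 minutes)

Total time = (18×60+45) - (8×60+0)
= 1125 - 480 = 645 min
Minus break: 645 - 30 = 615 min
= 10h 15m


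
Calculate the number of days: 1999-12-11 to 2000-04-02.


From December 11, 1999 to April 2, 2000
Rest of December 1999: 31 - 11 = 20
Full months: January 31, February 2000 29, March 31
Days into April 2000: 2
Total = 20 + 31 + 29 + 31 + 2 = 113 days

113 days


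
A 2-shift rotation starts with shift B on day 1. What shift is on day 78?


Shifts: A, B
Start: B (index 1)
Day 78: (1 + 78 - 1) mod 2
= 78 mod 2
= 0
Index 0 → shift A

Shift A


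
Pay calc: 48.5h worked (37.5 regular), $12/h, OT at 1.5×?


Regular: 37.5h × $12 = $450.00
Overtime: 48.5 - 37.5 = 11.0h
OT pay: 11.0h × $12 × 1.5 = $198.00
Total = $450.00 + $198.00 = $648.00

$648.00


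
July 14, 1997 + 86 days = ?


Start: July 14, 1997
Add 86 days
July 14 → August 1: 31 - 14 + 1 = 18 days (86 - 18 = 68 left)
August 1 → September 1: 31 - 1 + 1 = 31 days (68 - 31 = 37 left)
September 1 → October 1: 30 - 1 + 1 = 30 days (37 - 30 = 7 left)
October 1 + 7 = October 8, 1997

October 8, 1997


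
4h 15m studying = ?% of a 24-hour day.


17.7%

Time: 255 minutes
Day: 1440 minutes
Percentage = (255/1440) × 100 ≈ 17.7%


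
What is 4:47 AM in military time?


04:47

Input: 4:47 AM
AM hour stays: 4


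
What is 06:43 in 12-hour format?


Hour: 6
6 < 12 → AM

6:43 AM


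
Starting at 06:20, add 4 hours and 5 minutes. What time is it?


10:25

Start: 380 minutes from midnight
Add: 245 minutes
Total: 625 minutes
Hours: 625 ÷ 60 = 10 remainder 25


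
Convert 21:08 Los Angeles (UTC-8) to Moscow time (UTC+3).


Time difference = UTC+3 - UTC-8 = +11 hours
New hour = (21 + 11) mod 24
= 32 mod 24 = 8
Minutes unchanged → 08:08; 32 ≥ 24 → next day

08:08 (next day)


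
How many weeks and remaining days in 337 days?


Weeks: 337 ÷ 7 = 48 remainder 1

48 weeks 1 days


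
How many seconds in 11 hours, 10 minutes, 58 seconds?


40258 seconds

Hours: 11 × 3600 = 39600
Minutes: 10 × 60 = 600
Seconds: 58
Total = 39600 + 600 + 58 = 40258


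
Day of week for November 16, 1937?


Tuesday

Zeller's congruence:
q=16, m=11, k=37, j=19
h = (16 + ⌊13×12/5⌋ + 37 + ⌊37/4⌋ + ⌊19/4⌋ - 2×19) mod 7
= (16 + 31 + 37 + 9 + 4 - 38) mod 7
= 59 mod 7 = 3
h=3 → Tuesday


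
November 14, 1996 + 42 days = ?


Start: November 14, 1996
Add 42 days
November 14 → December 1: 30 - 14 + 1 = 17 days (42 - 17 = 25 left)
December 1 + 25 = December 26, 1996

December 26, 1996


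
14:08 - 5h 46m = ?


Start: 848 minutes from midnight
Subtract: 346 minutes
Remaining: 848 - 346 = 502
Hours: 8, Minutes: 22

08:22


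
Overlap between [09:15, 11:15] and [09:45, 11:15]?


Meeting A: 555-675 (in minutes from midnight)
Meeting B: 585-675
Overlap start = max(555, 585) = 585
Overlap end = min(675, 675) = 675
Overlap = max(0, 675 - 585) = 90 min

90 minutes


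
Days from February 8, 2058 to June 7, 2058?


From February 8, 2058 to June 7, 2058
Rest of February 2058: 28 - 8 = 20
Full months: March 31, April 30, May 31
Days into June 2058: 7
Total = 20 + 31 + 30 + 31 + 7 = 119 days

119 days


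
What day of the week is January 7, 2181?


Zeller's congruence:
q=7, m=13, k=80, j=21
h = (7 + ⌊13×14/5⌋ + 80 + ⌊80/4⌋ + ⌊21/4⌋ - 2×21) mod 7
= (7 + 36 + 80 + 20 + 5 - 42) mod 7
= 106 mod 7 = 1
h=1 → Sunday

Sunday


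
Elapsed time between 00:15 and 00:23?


End time in minutes: 0×60 + 23 = 23
Start time in minutes: 0×60 + 15 = 15
Difference = 23 - 15 = 8 minutes
= 0 hours 8 minutes

0h 8m


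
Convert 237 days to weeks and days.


Weeks: 237 ÷ 7 = 33 remainder 6

33 weeks 6 days


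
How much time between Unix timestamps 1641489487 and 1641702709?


213222 seconds (59.2 hours / 2.47 days)

Difference = 1641702709 - 1641489487 = 213222 seconds
In hours: 213222 / 3600 ≈ 59.2
In days: 213222 / 86400 ≈ 2.47


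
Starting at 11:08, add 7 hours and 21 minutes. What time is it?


Start: 668 minutes from midnight
Add: 441 minutes
Total: 1109 minutes
Hours: 1109 ÷ 60 = 18 remainder 29

18:29


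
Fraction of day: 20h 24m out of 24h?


Total minutes: 20×60 + 24 = 1224
Day = 24×60 = 1440 minutes
Fraction = 1224/1440 = 0.8500
As a percentage: 1224/1440 × 100 = 85.00%

0.8500 (85.00%)


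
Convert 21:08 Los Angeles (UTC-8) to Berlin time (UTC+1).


06:08 (next day)

Time difference = UTC+1 - UTC-8 = +9 hours
New hour = (21 + 9) mod 24
= 30 mod 24 = 6
Minutes unchanged → 06:08; 30 ≥ 24 → next day


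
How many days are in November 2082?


Month: November (month 11)
November has 30 days

30 days


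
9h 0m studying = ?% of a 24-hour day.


Time: 540 minutes
Day: 1440 minutes
Percentage = (540/1440) × 100 = 37.5%

37.5%


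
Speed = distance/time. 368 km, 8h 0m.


46.0 km/h

Distance: 368 km
Time: 8 hours
Speed = 368 / 8 = 46.0 km/h


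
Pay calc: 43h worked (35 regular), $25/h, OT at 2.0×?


Regular: 35h × $25 = $875.00
Overtime: 43 - 35 = 8h
OT pay: 8h × $25 × 2.0 = $400.00
Total = $875.00 + $400.00 = $1275.00

$1275.00


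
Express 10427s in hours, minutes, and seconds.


2h 53m 47s

Hours: 10427 ÷ 3600 = 2 remainder 3227
Minutes: 3227 ÷ 60 = 53 remainder 47
Seconds: 47


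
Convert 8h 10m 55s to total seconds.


Hours: 8 × 3600 = 28800
Minutes: 10 × 60 = 600
Seconds: 55
Total = 28800 + 600 + 55 = 29455

29455 seconds


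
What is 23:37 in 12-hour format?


Hour: 23
23 - 12 = 11 → PM

11:37 PM


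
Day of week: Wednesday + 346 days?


Start: Wednesday (index 2)
(2 + 346) mod 7
= 348 mod 7
= 5
Index 5 → Saturday

Saturday


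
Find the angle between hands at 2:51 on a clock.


139.5°

Hour hand = 2×30 + 51×0.5 = 85.5°
Minute hand = 51×6 = 306°
Difference = |85.5 - 306| = 220.5°
Since > 180°: 360 - 220.5 = 139.5°


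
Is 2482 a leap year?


Rules: divisible by 4 AND (not by 100 OR by 400)
2482 ÷ 4 = 620 remainder 2 → not divisible by 4
Not divisible by 4 → not a leap year

No


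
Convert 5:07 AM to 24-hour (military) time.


05:07

Input: 5:07 AM
AM hour stays: 5


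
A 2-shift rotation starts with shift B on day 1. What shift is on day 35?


Shift B

Shifts: A, B
Start: B (index 1)
Day 35: (1 + 35 - 1) mod 2
= 35 mod 2
= 1
Index 1 → shift B


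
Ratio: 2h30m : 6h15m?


2:5 (0.40)

Duration 1: 150 minutes
Duration 2: 375 minutes
Ratio = 150:375
GCD = 75
Simplified = 2:5
As a decimal: 2/5 = 0.40


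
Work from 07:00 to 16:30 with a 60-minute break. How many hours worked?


8h 30m (510 minutes)

Total time = (16×60+30) - (7×60+0)
= 990 - 420 = 570 min
Minus break: 570 - 60 = 510 min
= 8h 30m


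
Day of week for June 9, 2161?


Zeller's congruence:
q=9, m=6, k=61, j=21
h = (9 + ⌊13×7/5⌋ + 61 + ⌊61/4⌋ + ⌊21/4⌋ - 2×21) mod 7
= (9 + 18 + 61 + 15 + 5 - 42) mod 7
= 66 mod 7 = 3
h=3 → Tuesday

Tuesday


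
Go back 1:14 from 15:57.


Start: 957 minutes from midnight
Subtract: 74 minutes
Remaining: 957 - 74 = 883
Hours: 14, Minutes: 43

14:43


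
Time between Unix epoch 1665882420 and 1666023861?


Difference = 1666023861 - 1665882420 = 141441 seconds
In hours: 141441 / 3600 ≈ 39.3
In days: 141441 / 86400 ≈ 1.64

141441 seconds (39.3 hours / 1.64 days)


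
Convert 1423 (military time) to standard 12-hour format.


Hour: 14
14 - 12 = 2 → PM

2:23 PM


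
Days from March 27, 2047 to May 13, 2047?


47 days

From March 27, 2047 to May 13, 2047
Rest of March 2047: 31 - 27 = 4
Full months: April 30
Days into May 2047: 13
Total = 4 + 30 + 13 = 47 days


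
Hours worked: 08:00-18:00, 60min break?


9h 0m (540 minutes)

Total time = (18×60+0) - (8×60+0)
= 1080 - 480 = 600 min
Minus break: 600 - 60 = 540 min
= 9h 0m


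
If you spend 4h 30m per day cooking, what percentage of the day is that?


Time: 270 minutes
Day: 1440 minutes
Percentage = (270/1440) × 100 ≈ 18.8%

18.8%


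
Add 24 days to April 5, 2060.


April 29, 2060

Start: April 5, 2060
Add 24 days
April 5 + 24 = April 29, 2060


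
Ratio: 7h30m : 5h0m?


3:2 (1.50)

Duration 1: 450 minutes
Duration 2: 300 minutes
Ratio = 450:300
GCD = 150
Simplified = 3:2
As a decimal: 3/2 = 1.50


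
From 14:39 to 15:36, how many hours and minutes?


End time in minutes: 15×60 + 36 = 936
Start time in minutes: 14×60 + 39 = 879
Difference = 936 - 879 = 57 minutes
= 0 hours 57 minutes

0h 57m


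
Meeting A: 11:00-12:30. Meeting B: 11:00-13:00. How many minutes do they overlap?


90 minutes

Meeting A: 660-750 (in minutes from midnight)
Meeting B: 660-780
Overlap start = max(660, 660) = 660
Overlap end = min(750, 780) = 750
Overlap = max(0, 750 - 660) = 90 min


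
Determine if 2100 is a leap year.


Rules: divisible by 4 AND (not by 100 OR by 400)
2100 ÷ 4 = 525 exactly → divisible by 4
2100 ÷ 100 = 21 exactly → divisible by 100
2100 ÷ 400 = 5 remainder 100 → not divisible by 400
Divisible by 100 but not by 400 → not a leap year

No


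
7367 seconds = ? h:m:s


Hours: 7367 ÷ 3600 = 2 remainder 167
Minutes: 167 ÷ 60 = 2 remainder 47
Seconds: 47

2h 2m 47s


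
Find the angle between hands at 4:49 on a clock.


Hour hand = 4×30 + 49×0.5 = 144.5°
Minute hand = 49×6 = 294°
Difference = |144.5 - 294| = 149.5°

149.5°


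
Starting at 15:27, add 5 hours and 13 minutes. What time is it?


Start: 927 minutes from midnight
Add: 313 minutes
Total: 1240 minutes
Hours: 1240 ÷ 60 = 20 remainder 40

20:40


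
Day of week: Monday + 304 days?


Thursday

Start: Monday (index 0)
(0 + 304) mod 7
= 304 mod 7
= 3
Index 3 → Thursday


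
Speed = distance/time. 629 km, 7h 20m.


85.8 km/h

Distance: 629 km
Time: 7h 20m = 440 min = 440/60 = 22/3 hours
Speed = 629 ÷ (22/3) = 629 × 3 / 22 = 1887/22 ≈ 85.8 km/h


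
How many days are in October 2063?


31 days

Month: October (month 10)
October has 31 days


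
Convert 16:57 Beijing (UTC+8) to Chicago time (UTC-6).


02:57

Time difference = UTC-6 - UTC+8 = -14 hours
New hour = (16 -14) mod 24
= 2 mod 24 = 2
Minutes unchanged → 02:57


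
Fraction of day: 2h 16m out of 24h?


0.0944 (9.44%)

Total minutes: 2×60 + 16 = 136
Day = 24×60 = 1440 minutes
Fraction = 136/1440 ≈ 0.0944
As a percentage: 136/1440 × 100 ≈ 9.44%


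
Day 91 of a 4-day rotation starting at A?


Shifts: A, B, C, D
Start: A (index 0)
Day 91: (0 + 91 - 1) mod 4
= 90 mod 4
= 2
Index 2 → shift C

Shift C


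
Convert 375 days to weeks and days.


Weeks: 375 ÷ 7 = 53 remainder 4

53 weeks 4 days


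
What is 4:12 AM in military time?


04:12

Input: 4:12 AM
AM hour stays: 4


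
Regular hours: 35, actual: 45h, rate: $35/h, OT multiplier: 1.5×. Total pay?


Regular: 35h × $35 = $1225.00
Overtime: 45 - 35 = 10h
OT pay: 10h × $35 × 1.5 = $525.00
Total = $1225.00 + $525.00 = $1750.00

$1750.00


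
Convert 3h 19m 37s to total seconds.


11977 seconds

Hours: 3 × 3600 = 10800
Minutes: 19 × 60 = 1140
Seconds: 37
Total = 10800 + 1140 + 37 = 11977


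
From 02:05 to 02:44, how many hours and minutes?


0h 39m

End time in minutes: 2×60 + 44 = 164
Start time in minutes: 2×60 + 5 = 125
Difference = 164 - 125 = 39 minutes
= 0 hours 39 minutes


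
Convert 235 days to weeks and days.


Weeks: 235 ÷ 7 = 33 remainder 4

33 weeks 4 days


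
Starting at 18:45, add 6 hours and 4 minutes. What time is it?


00:49 (next day)

Start: 1125 minutes from midnight
Add: 364 minutes
Total: 1489 minutes
Hours: 1489 ÷ 60 = 24 remainder 49
24 ≥ 24 → 24 - 24 = 0 (next day)


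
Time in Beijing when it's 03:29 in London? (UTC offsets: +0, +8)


Time difference = UTC+8 - UTC+0 = +8 hours
New hour = (3 + 8) mod 24
= 11 mod 24 = 11
Minutes unchanged → 11:29

11:29


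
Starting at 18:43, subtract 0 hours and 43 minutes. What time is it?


Start: 1123 minutes from midnight
Subtract: 43 minutes
Remaining: 1123 - 43 = 1080
Hours: 18, Minutes: 0

18:00


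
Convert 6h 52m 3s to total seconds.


Hours: 6 × 3600 = 21600
Minutes: 52 × 60 = 3120
Seconds: 3
Total = 21600 + 3120 + 3 = 24723

24723 seconds


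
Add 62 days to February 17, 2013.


Start: February 17, 2013
Add 62 days
February 17 → March 1: 28 - 17 + 1 = 12 days (62 - 12 = 50 left)
March 1 → April 1: 31 - 1 + 1 = 31 days (50 - 31 = 19 left)
April 1 + 19 = April 20, 2013

April 20, 2013


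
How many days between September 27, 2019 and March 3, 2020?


From September 27, 2019 to March 3, 2020
Rest of September 2019: 30 - 27 = 3
Full months: October 31, November 30, December 31, January 31, February 2020 29
Days into March 2020: 3
Total = 3 + 31 + 30 + 31 + 31 + 29 + 3 = 158 days

158 days


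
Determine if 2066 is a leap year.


No

Rules: divisible by 4 AND (not by 100 OR by 400)
2066 ÷ 4 = 516 remainder 2 → not divisible by 4
Not divisible by 4 → not a leap year


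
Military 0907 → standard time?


Hour: 9
9 < 12 → AM

9:07 AM


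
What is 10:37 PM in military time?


22:37

Input: 10:37 PM
PM: 10 + 12 = 22


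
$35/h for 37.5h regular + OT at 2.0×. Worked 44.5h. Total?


$1802.50

Regular: 37.5h × $35 = $1312.50
Overtime: 44.5 - 37.5 = 7.0h
OT pay: 7.0h × $35 × 2.0 = $490.00
Total = $1312.50 + $490.00 = $1802.50


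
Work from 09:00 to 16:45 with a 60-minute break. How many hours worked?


Total time = (16×60+45) - (9×60+0)
= 1005 - 540 = 465 min
Minus break: 465 - 60 = 405 min
= 6h 45m

6h 45m (405 minutes)


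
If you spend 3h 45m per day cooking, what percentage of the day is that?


Time: 225 minutes
Day: 1440 minutes
Percentage = (225/1440) × 100 ≈ 15.6%

15.6%


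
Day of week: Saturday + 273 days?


Start: Saturday (index 5)
(5 + 273) mod 7
= 278 mod 7
= 5
Index 5 → Saturday

Saturday


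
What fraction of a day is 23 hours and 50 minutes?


0.9931 (99.31%)

Total minutes: 23×60 + 50 = 1430
Day = 24×60 = 1440 minutes
Fraction = 1430/1440 ≈ 0.9931
As a percentage: 1430/1440 × 100 ≈ 99.31%


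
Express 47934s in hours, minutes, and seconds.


13h 18m 54s

Hours: 47934 ÷ 3600 = 13 remainder 1134
Minutes: 1134 ÷ 60 = 18 remainder 54
Seconds: 54


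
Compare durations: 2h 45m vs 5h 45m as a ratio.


11:23 (0.48)

Duration 1: 165 minutes
Duration 2: 345 minutes
Ratio = 165:345
GCD = 15
Simplified = 11:23
As a decimal: 11/23 ≈ 0.48


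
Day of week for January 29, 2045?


Sunday

Zeller's congruence:
q=29, m=13, k=44, j=20
h = (29 + ⌊13×14/5⌋ + 44 + ⌊44/4⌋ + ⌊20/4⌋ - 2×20) mod 7
= (29 + 36 + 44 + 11 + 5 - 40) mod 7
= 85 mod 7 = 1
h=1 → Sunday


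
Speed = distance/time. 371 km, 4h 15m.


Distance: 371 km
Time: 4h 15m = 255 min = 255/60 = 17/4 hours
Speed = 371 ÷ (17/4) = 371 × 4 / 17 = 1484/17 ≈ 87.3 km/h

87.3 km/h


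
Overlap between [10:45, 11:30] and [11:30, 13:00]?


Meeting A: 645-690 (in minutes from midnight)
Meeting B: 690-780
Overlap start = max(645, 690) = 690
Overlap end = min(690, 780) = 690
Overlap = max(0, 690 - 690) = 0 min

0 minutes


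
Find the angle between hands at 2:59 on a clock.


95.5°

Hour hand = 2×30 + 59×0.5 = 89.5°
Minute hand = 59×6 = 354°
Difference = |89.5 - 354| = 264.5°
Since > 180°: 360 - 264.5 = 95.5°


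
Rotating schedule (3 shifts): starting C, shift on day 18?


Shifts: A, B, C
Start: C (index 2)
Day 18: (2 + 18 - 1) mod 3
= 19 mod 3
= 1
Index 1 → shift B

Shift B


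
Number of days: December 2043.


Month: December (month 12)
December has 31 days

31 days


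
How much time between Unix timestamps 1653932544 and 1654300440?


Difference = 1654300440 - 1653932544 = 367896 seconds
In hours: 367896 / 3600 ≈ 102.2
In days: 367896 / 86400 ≈ 4.26

367896 seconds (102.2 hours / 4.26 days)


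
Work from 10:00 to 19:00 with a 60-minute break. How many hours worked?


8h 0m (480 minutes)

Total time = (19×60+0) - (10×60+0)
= 1140 - 600 = 540 min
Minus break: 540 - 60 = 480 min
= 8h 0m


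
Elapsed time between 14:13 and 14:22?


End time in minutes: 14×60 + 22 = 862
Start time in minutes: 14×60 + 13 = 853
Difference = 862 - 853 = 9 minutes
= 0 hours 9 minutes

0h 9m


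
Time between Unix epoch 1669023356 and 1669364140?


Difference = 1669364140 - 1669023356 = 340784 seconds
In hours: 340784 / 3600 ≈ 94.7
In days: 340784 / 86400 ≈ 3.94

340784 seconds (94.7 hours / 3.94 days)


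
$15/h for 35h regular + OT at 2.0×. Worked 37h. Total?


Regular: 35h × $15 = $525.00
Overtime: 37 - 35 = 2h
OT pay: 2h × $15 × 2.0 = $60.00
Total = $525.00 + $60.00 = $585.00

$585.00


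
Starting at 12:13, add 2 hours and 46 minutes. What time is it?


Start: 733 minutes from midnight
Add: 166 minutes
Total: 899 minutes
Hours: 899 ÷ 60 = 14 remainder 59

14:59


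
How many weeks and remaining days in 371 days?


53 weeks 0 days

Weeks: 371 ÷ 7 = 53 remainder 0


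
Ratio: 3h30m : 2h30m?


7:5 (1.40)

Duration 1: 210 minutes
Duration 2: 150 minutes
Ratio = 210:150
GCD = 30
Simplified = 7:5
As a decimal: 7/5 = 1.40


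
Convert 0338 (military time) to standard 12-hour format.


Hour: 3
3 < 12 → AM

3:38 AM


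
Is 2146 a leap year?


Rules: divisible by 4 AND (not by 100 OR by 400)
2146 ÷ 4 = 536 remainder 2 → not divisible by 4
Not divisible by 4 → not a leap year

No


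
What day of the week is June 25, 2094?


Zeller's congruence:
q=25, m=6, k=94, j=20
h = (25 + ⌊13×7/5⌋ + 94 + ⌊94/4⌋ + ⌊20/4⌋ - 2×20) mod 7
= (25 + 18 + 94 + 23 + 5 - 40) mod 7
= 125 mod 7 = 6
h=6 → Friday

Friday


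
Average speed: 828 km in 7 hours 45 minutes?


Distance: 828 km
Time: 7h 45m = 465 min = 465/60 = 31/4 hours
Speed = 828 ÷ (31/4) = 828 × 4 / 31 = 3312/31 ≈ 106.8 km/h

106.8 km/h


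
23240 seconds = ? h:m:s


Hours: 23240 ÷ 3600 = 6 remainder 1640
Minutes: 1640 ÷ 60 = 27 remainder 20
Seconds: 20

6h 27m 20s


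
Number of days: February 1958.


Month: February (month 2)
February: 28 or 29 (leap year)
1958 leap year? No

28 days


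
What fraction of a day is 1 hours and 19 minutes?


Total minutes: 1×60 + 19 = 79
Day = 24×60 = 1440 minutes
Fraction = 79/1440 ≈ 0.0549
As a percentage: 79/1440 × 100 ≈ 5.49%

0.0549 (5.49%)


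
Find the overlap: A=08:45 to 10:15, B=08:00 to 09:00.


Meeting A: 525-615 (in minutes from midnight)
Meeting B: 480-540
Overlap start = max(525, 480) = 525
Overlap end = min(615, 540) = 540
Overlap = max(0, 540 - 525) = 15 min

15 minutes


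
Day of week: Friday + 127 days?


Saturday

Start: Friday (index 4)
(4 + 127) mod 7
= 131 mod 7
= 5
Index 5 → Saturday


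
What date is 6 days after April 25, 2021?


Start: April 25, 2021
Add 6 days
April 25 → May 1: 30 - 25 + 1 = 6 days (6 - 6 = 0 left)
Land exactly on May 1, 2021

May 1, 2021


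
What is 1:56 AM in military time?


01:56

Input: 1:56 AM
AM hour stays: 1


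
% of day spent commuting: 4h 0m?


16.7%

Time: 240 minutes
Day: 1440 minutes
Percentage = (240/1440) × 100 ≈ 16.7%


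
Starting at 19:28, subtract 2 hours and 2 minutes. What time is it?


17:26

Start: 1168 minutes from midnight
Subtract: 122 minutes
Remaining: 1168 - 122 = 1046
Hours: 17, Minutes: 26


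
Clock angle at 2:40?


160.0°

Hour hand = 2×30 + 40×0.5 = 80.0°
Minute hand = 40×6 = 240°
Difference = |80.0 - 240| = 160.0°


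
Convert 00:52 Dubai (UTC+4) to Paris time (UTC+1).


Time difference = UTC+1 - UTC+4 = -3 hours
New hour = (0 -3) mod 24
= -3 mod 24 = 21
Minutes unchanged → 21:52; -3 < 0 → previous day

21:52 (previous day)


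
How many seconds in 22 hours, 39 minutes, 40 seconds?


81580 seconds

Hours: 22 × 3600 = 79200
Minutes: 39 × 60 = 2340
Seconds: 40
Total = 79200 + 2340 + 40 = 81580


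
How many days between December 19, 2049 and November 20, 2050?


From December 19, 2049 to November 20, 2050
Rest of December 2049: 31 - 19 = 12
Full months: January 31, February 2050 28, March 31, April 30, May 31, June 30, July 31, August 31, September 30, October 31
Days into November 2050: 20
Total = 12 + 31 + 28 + 31 + 30 + 31 + 30 + 31 + 31 + 30 + 31 + 20 = 336 days

336 days


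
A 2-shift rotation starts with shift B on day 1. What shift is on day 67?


Shifts: A, B
Start: B (index 1)
Day 67: (1 + 67 - 1) mod 2
= 67 mod 2
= 1
Index 1 → shift B

Shift B


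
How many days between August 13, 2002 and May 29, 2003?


289 days

From August 13, 2002 to May 29, 2003
Rest of August 2002: 31 - 13 = 18
Full months: September 30, October 31, November 30, December 31, January 31, February 2003 28, March 31, April 30
Days into May 2003: 29
Total = 18 + 30 + 31 + 30 + 31 + 31 + 28 + 31 + 30 + 29 = 289 days


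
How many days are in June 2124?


30 days

Month: June (month 6)
June has 30 days


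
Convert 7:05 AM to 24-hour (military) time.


07:05

Input: 7:05 AM
AM hour stays: 7


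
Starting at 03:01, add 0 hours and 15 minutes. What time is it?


Start: 181 minutes from midnight
Add: 15 minutes
Total: 196 minutes
Hours: 196 ÷ 60 = 3 remainder 16

03:16


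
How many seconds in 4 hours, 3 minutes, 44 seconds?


Hours: 4 × 3600 = 14400
Minutes: 3 × 60 = 180
Seconds: 44
Total = 14400 + 180 + 44 = 14624

14624 seconds
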